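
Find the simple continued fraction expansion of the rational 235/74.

Run the Euclidean algorithm on 235 and 74; the successive quotients are the partial quotients a_0, a_1, ... (each step inverts the fractional part left over by the previous one):
  235 = 3*74 + 13, so a_0 = 3.
  74 = 5*13 + 9, so a_1 = 5.
  13 = 1*9 + 4, so a_2 = 1.
  9 = 2*4 + 1, so a_3 = 2.
  4 = 4*1 + 0, so a_4 = 4.
The remainder reaches 0 after 5 divisions, so the expansion has 5 partial quotients, read off in order.

[3; 5, 1, 2, 4]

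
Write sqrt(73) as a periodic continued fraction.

[8; (1, 1, 5, 5, 1, 1, 16)]

Write x_i = (sqrt(73) + m_i)/d_i with (m_0, d_0) = (0, 1). a_0 = floor(sqrt(73)) = 8, since 8^2 = 64 <= 73 < 81 = 9^2.
Iterate m_{i+1} = d_i*a_i - m_i, d_{i+1} = (73 - m_{i+1}^2)/d_i, a_{i+1} = floor((a_0 + m_{i+1})/d_{i+1}):
  m_1 = 1*8 - 0 = 8, d_1 = (73 - 8^2)/1 = 9/1 = 9, a_1 = floor((8 + 8)/9) = 1.
  m_2 = 9*1 - 8 = 1, d_2 = (73 - 1^2)/9 = 72/9 = 8, a_2 = floor((8 + 1)/8) = 1.
  m_3 = 8*1 - 1 = 7, d_3 = (73 - 7^2)/8 = 24/8 = 3, a_3 = floor((8 + 7)/3) = 5.
  m_4 = 3*5 - 7 = 8, d_4 = (73 - 8^2)/3 = 9/3 = 3, a_4 = floor((8 + 8)/3) = 5.
  m_5 = 3*5 - 8 = 7, d_5 = (73 - 7^2)/3 = 24/3 = 8, a_5 = floor((8 + 7)/8) = 1.
  m_6 = 8*1 - 7 = 1, d_6 = (73 - 1^2)/8 = 72/8 = 9, a_6 = floor((8 + 1)/9) = 1.
  m_7 = 9*1 - 1 = 8, d_7 = (73 - 8^2)/9 = 9/9 = 1, a_7 = floor((8 + 8)/1) = 16.
  m_8 = 1*16 - 8 = 8, d_8 = (73 - 8^2)/1 = 9/1 = 9: (m_8, d_8) = (m_1, d_1) = (8, 9), so from here the quotients repeat a_1, ..., a_7; the period length is 7.
Hence the expansion of sqrt(73) is a_0 = 8 followed by the repeating block 1, 1, 5, 5, 1, 1, 16 (period 7).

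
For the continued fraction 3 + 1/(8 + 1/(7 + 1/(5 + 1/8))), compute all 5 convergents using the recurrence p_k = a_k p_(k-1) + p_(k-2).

Using the convergent recurrence p_i = a_i*p_{i-1} + p_{i-2}, q_i = a_i*q_{i-1} + q_{i-2} with p_{-2}=0, p_{-1}=1, q_{-2}=1, q_{-1}=0:
  i=0: a_0=3, p_0 = 3*1 + 0 = 3, q_0 = 3*0 + 1 = 1.
  i=1: a_1=8, p_1 = 8*3 + 1 = 25, q_1 = 8*1 + 0 = 8.
  i=2: a_2=7, p_2 = 7*25 + 3 = 178, q_2 = 7*8 + 1 = 57.
  i=3: a_3=5, p_3 = 5*178 + 25 = 915, q_3 = 5*57 + 8 = 293.
  i=4: a_4=8, p_4 = 8*915 + 178 = 7498, q_4 = 8*293 + 57 = 2401.

3/1, 25/8, 178/57, 915/293, 7498/2401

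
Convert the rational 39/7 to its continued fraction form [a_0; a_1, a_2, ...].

Run the Euclidean algorithm on 39 and 7; the successive quotients are the partial quotients a_0, a_1, ... (each step inverts the fractional part left over by the previous one):
  39 = 5*7 + 4, so a_0 = 5.
  7 = 1*4 + 3, so a_1 = 1.
  4 = 1*3 + 1, so a_2 = 1.
  3 = 3*1 + 0, so a_3 = 3.
The remainder reaches 0 after 4 divisions, so the expansion has 4 partial quotients, read off in order.

[5; 1, 1, 3]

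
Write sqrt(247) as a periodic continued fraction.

Write x_i = (sqrt(247) + m_i)/d_i with (m_0, d_0) = (0, 1). a_0 = floor(sqrt(247)) = 15, since 15^2 = 225 <= 247 < 256 = 16^2.
Iterate m_{i+1} = d_i*a_i - m_i, d_{i+1} = (247 - m_{i+1}^2)/d_i, a_{i+1} = floor((a_0 + m_{i+1})/d_{i+1}):
  m_1 = 1*15 - 0 = 15, d_1 = (247 - 15^2)/1 = 22/1 = 22, a_1 = floor((15 + 15)/22) = 1.
  m_2 = 22*1 - 15 = 7, d_2 = (247 - 7^2)/22 = 198/22 = 9, a_2 = floor((15 + 7)/9) = 2.
  m_3 = 9*2 - 7 = 11, d_3 = (247 - 11^2)/9 = 126/9 = 14, a_3 = floor((15 + 11)/14) = 1.
  m_4 = 14*1 - 11 = 3, d_4 = (247 - 3^2)/14 = 238/14 = 17, a_4 = floor((15 + 3)/17) = 1.
  m_5 = 17*1 - 3 = 14, d_5 = (247 - 14^2)/17 = 51/17 = 3, a_5 = floor((15 + 14)/3) = 9.
  m_6 = 3*9 - 14 = 13, d_6 = (247 - 13^2)/3 = 78/3 = 26, a_6 = floor((15 + 13)/26) = 1.
  m_7 = 26*1 - 13 = 13, d_7 = (247 - 13^2)/26 = 78/26 = 3, a_7 = floor((15 + 13)/3) = 9.
  m_8 = 3*9 - 13 = 14, d_8 = (247 - 14^2)/3 = 51/3 = 17, a_8 = floor((15 + 14)/17) = 1.
  m_9 = 17*1 - 14 = 3, d_9 = (247 - 3^2)/17 = 238/17 = 14, a_9 = floor((15 + 3)/14) = 1.
  m_10 = 14*1 - 3 = 11, d_10 = (247 - 11^2)/14 = 126/14 = 9, a_10 = floor((15 + 11)/9) = 2.
  m_11 = 9*2 - 11 = 7, d_11 = (247 - 7^2)/9 = 198/9 = 22, a_11 = floor((15 + 7)/22) = 1.
  m_12 = 22*1 - 7 = 15, d_12 = (247 - 15^2)/22 = 22/22 = 1, a_12 = floor((15 + 15)/1) = 30.
  m_13 = 1*30 - 15 = 15, d_13 = (247 - 15^2)/1 = 22/1 = 22: (m_13, d_13) = (m_1, d_1) = (15, 22), so from here the quotients repeat a_1, ..., a_12; the period length is 12.
Hence the expansion of sqrt(247) is a_0 = 15 followed by the repeating block 1, 2, 1, 1, 9, 1, 9, 1, 1, 2, 1, 30 (period 12).

[15; (1, 2, 1, 1, 9, 1, 9, 1, 1, 2, 1, 30)]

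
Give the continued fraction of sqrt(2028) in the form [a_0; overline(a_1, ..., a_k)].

Write x_i = (sqrt(2028) + m_i)/d_i with (m_0, d_0) = (0, 1). a_0 = floor(sqrt(2028)) = 45, since 45^2 = 2025 <= 2028 < 2116 = 46^2.
Iterate m_{i+1} = d_i*a_i - m_i, d_{i+1} = (2028 - m_{i+1}^2)/d_i, a_{i+1} = floor((a_0 + m_{i+1})/d_{i+1}):
  m_1 = 1*45 - 0 = 45, d_1 = (2028 - 45^2)/1 = 3/1 = 3, a_1 = floor((45 + 45)/3) = 30.
  m_2 = 3*30 - 45 = 45, d_2 = (2028 - 45^2)/3 = 3/3 = 1, a_2 = floor((45 + 45)/1) = 90.
  m_3 = 1*90 - 45 = 45, d_3 = (2028 - 45^2)/1 = 3/1 = 3: (m_3, d_3) = (m_1, d_1) = (45, 3), so from here the quotients repeat a_1, a_2; the period length is 2.
Hence the expansion of sqrt(2028) is a_0 = 45 followed by the repeating block 30, 90 (period 2).

[45; overline(30, 90)]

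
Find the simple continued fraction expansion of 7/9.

[0; 1, 3, 2]

Run the Euclidean algorithm on 7 and 9; the successive quotients are the partial quotients a_0, a_1, ... (each step inverts the fractional part left over by the previous one):
  7 = 0*9 + 7, so a_0 = 0.
  9 = 1*7 + 2, so a_1 = 1.
  7 = 3*2 + 1, so a_2 = 3.
  2 = 2*1 + 0, so a_3 = 2.
The remainder reaches 0 after 4 divisions, so the expansion has 4 partial quotients, read off in order.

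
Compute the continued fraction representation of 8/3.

Run the Euclidean algorithm on 8 and 3; the successive quotients are the partial quotients a_0, a_1, ... (each step inverts the fractional part left over by the previous one):
  8 = 2*3 + 2, so a_0 = 2.
  3 = 1*2 + 1, so a_1 = 1.
  2 = 2*1 + 0, so a_2 = 2.
The remainder reaches 0 after 3 divisions, so the expansion has 3 partial quotients, read off in order.

[2; 1, 2]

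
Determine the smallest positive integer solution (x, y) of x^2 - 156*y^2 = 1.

First expand sqrt(156) as a continued fraction. With x_i = (sqrt(156) + m_i)/d_i and (m_0, d_0) = (0, 1): a_0 = floor(sqrt(156)) = 12, since 12^2 = 144 <= 156 < 169 = 13^2.
Iterate m_{i+1} = d_i*a_i - m_i, d_{i+1} = (156 - m_{i+1}^2)/d_i, a_{i+1} = floor((a_0 + m_{i+1})/d_{i+1}):
  m_1 = 1*12 - 0 = 12, d_1 = (156 - 12^2)/1 = 12/1 = 12, a_1 = floor((12 + 12)/12) = 2.
  m_2 = 12*2 - 12 = 12, d_2 = (156 - 12^2)/12 = 12/12 = 1, a_2 = floor((12 + 12)/1) = 24.
  m_3 = 1*24 - 12 = 12, d_3 = (156 - 12^2)/1 = 12/1 = 12: (m_3, d_3) = (m_1, d_1) = (12, 12), so from here the quotients repeat a_1, a_2; the period length is 2.
So sqrt(156) = [12; (2, 24)] with period length k = 2.
k is even, so the fundamental solution of x^2 - 156y^2 = 1 is (p_{k-1}, q_{k-1}) = (p_1, q_1); compute convergents through index 1.
Convergents (p_i = a_i*p_{i-1} + p_{i-2}, q_i = a_i*q_{i-1} + q_{i-2} with p_{-2}=0, p_{-1}=1, q_{-2}=1, q_{-1}=0):
  i=0: a_0=12, p_0 = 12*1 + 0 = 12, q_0 = 12*0 + 1 = 1.
  i=1: a_1=2, p_1 = 2*12 + 1 = 25, q_1 = 2*1 + 0 = 2.
Check: 25^2 - 156*2^2 = 625 - 624 = 1, so (x, y) = (25, 2) solves the equation, and by the theorem it is the least positive solution.

(x, y) = (25, 2)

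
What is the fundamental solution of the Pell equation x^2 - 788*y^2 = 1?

(x, y) = (393, 14)

First expand sqrt(788) as a continued fraction. With x_i = (sqrt(788) + m_i)/d_i and (m_0, d_0) = (0, 1): a_0 = floor(sqrt(788)) = 28, since 28^2 = 784 <= 788 < 841 = 29^2.
Iterate m_{i+1} = d_i*a_i - m_i, d_{i+1} = (788 - m_{i+1}^2)/d_i, a_{i+1} = floor((a_0 + m_{i+1})/d_{i+1}):
  m_1 = 1*28 - 0 = 28, d_1 = (788 - 28^2)/1 = 4/1 = 4, a_1 = floor((28 + 28)/4) = 14.
  m_2 = 4*14 - 28 = 28, d_2 = (788 - 28^2)/4 = 4/4 = 1, a_2 = floor((28 + 28)/1) = 56.
  m_3 = 1*56 - 28 = 28, d_3 = (788 - 28^2)/1 = 4/1 = 4: (m_3, d_3) = (m_1, d_1) = (28, 4), so from here the quotients repeat a_1, a_2; the period length is 2.
So sqrt(788) = [28; (14, 56)] with period length k = 2.
k is even, so the fundamental solution of x^2 - 788y^2 = 1 is (p_{k-1}, q_{k-1}) = (p_1, q_1); compute convergents through index 1.
Convergents (p_i = a_i*p_{i-1} + p_{i-2}, q_i = a_i*q_{i-1} + q_{i-2} with p_{-2}=0, p_{-1}=1, q_{-2}=1, q_{-1}=0):
  i=0: a_0=28, p_0 = 28*1 + 0 = 28, q_0 = 28*0 + 1 = 1.
  i=1: a_1=14, p_1 = 14*28 + 1 = 393, q_1 = 14*1 + 0 = 14.
Check: 393^2 - 788*14^2 = 154449 - 154448 = 1, so (x, y) = (393, 14) solves the equation, and by the theorem it is the least positive solution.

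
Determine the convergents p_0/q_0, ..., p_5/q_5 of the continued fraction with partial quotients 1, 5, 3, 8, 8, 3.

1/1, 6/5, 19/16, 158/133, 1283/1080, 4007/3373

Using the convergent recurrence p_i = a_i*p_{i-1} + p_{i-2}, q_i = a_i*q_{i-1} + q_{i-2} with p_{-2}=0, p_{-1}=1, q_{-2}=1, q_{-1}=0:
  i=0: a_0=1, p_0 = 1*1 + 0 = 1, q_0 = 1*0 + 1 = 1.
  i=1: a_1=5, p_1 = 5*1 + 1 = 6, q_1 = 5*1 + 0 = 5.
  i=2: a_2=3, p_2 = 3*6 + 1 = 19, q_2 = 3*5 + 1 = 16.
  i=3: a_3=8, p_3 = 8*19 + 6 = 158, q_3 = 8*16 + 5 = 133.
  i=4: a_4=8, p_4 = 8*158 + 19 = 1283, q_4 = 8*133 + 16 = 1080.
  i=5: a_5=3, p_5 = 3*1283 + 158 = 4007, q_5 = 3*1080 + 133 = 3373.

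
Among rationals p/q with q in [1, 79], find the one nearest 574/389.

Expand x = 574/389 as a continued fraction with the Euclidean algorithm:
  574 = 1*389 + 185, so a_0 = 1.
  389 = 2*185 + 19, so a_1 = 2.
  185 = 9*19 + 14, so a_2 = 9.
  19 = 1*14 + 5, so a_3 = 1.
  14 = 2*5 + 4, so a_4 = 2.
  5 = 1*4 + 1, so a_5 = 1.
  4 = 4*1 + 0, so a_6 = 4.
so x = [1; 2, 9, 1, 2, 1, 4].
Convergents (p_i = a_i*p_{i-1} + p_{i-2}, q_i = a_i*q_{i-1} + q_{i-2} with p_{-2}=0, p_{-1}=1, q_{-2}=1, q_{-1}=0), until the denominator exceeds 79:
  i=0: a_0=1, p_0 = 1*1 + 0 = 1, q_0 = 1*0 + 1 = 1.
  i=1: a_1=2, p_1 = 2*1 + 1 = 3, q_1 = 2*1 + 0 = 2.
  i=2: a_2=9, p_2 = 9*3 + 1 = 28, q_2 = 9*2 + 1 = 19.
  i=3: a_3=1, p_3 = 1*28 + 3 = 31, q_3 = 1*19 + 2 = 21.
  i=4: a_4=2, p_4 = 2*31 + 28 = 90, q_4 = 2*21 + 19 = 61.
  i=5: a_5=1, p_5 = 1*90 + 31 = 121, q_5 = 1*61 + 21 = 82.
q_5 = 82 > 79, so the last convergent with denominator <= 79 is p_4/q_4 = 90/61.
The closest fraction with denominator <= 79 is either p_4/q_4 or the intermediate fraction (k*p_4 + p_3)/(k*q_4 + q_3) with the largest k >= 1 whose denominator stays <= 79; these approach x as k grows, and every other convergent or intermediate fraction in range is farther away.
Largest k: floor((79 - q_3)/q_4) = floor((79 - 21)/61) = 0.
Since k = 0, no intermediate fraction beyond p_4/q_4 has denominator <= 79, so the convergent 90/61 is the closest (its error is |574*61 - 90*389|/(389*61) = 4/23729).

90/61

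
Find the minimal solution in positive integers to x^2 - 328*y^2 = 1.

(x, y) = (163, 9)

First expand sqrt(328) as a continued fraction. With x_i = (sqrt(328) + m_i)/d_i and (m_0, d_0) = (0, 1): a_0 = floor(sqrt(328)) = 18, since 18^2 = 324 <= 328 < 361 = 19^2.
Iterate m_{i+1} = d_i*a_i - m_i, d_{i+1} = (328 - m_{i+1}^2)/d_i, a_{i+1} = floor((a_0 + m_{i+1})/d_{i+1}):
  m_1 = 1*18 - 0 = 18, d_1 = (328 - 18^2)/1 = 4/1 = 4, a_1 = floor((18 + 18)/4) = 9.
  m_2 = 4*9 - 18 = 18, d_2 = (328 - 18^2)/4 = 4/4 = 1, a_2 = floor((18 + 18)/1) = 36.
  m_3 = 1*36 - 18 = 18, d_3 = (328 - 18^2)/1 = 4/1 = 4: (m_3, d_3) = (m_1, d_1) = (18, 4), so from here the quotients repeat a_1, a_2; the period length is 2.
So sqrt(328) = [18; (9, 36)] with period length k = 2.
k is even, so the fundamental solution of x^2 - 328y^2 = 1 is (p_{k-1}, q_{k-1}) = (p_1, q_1); compute convergents through index 1.
Convergents (p_i = a_i*p_{i-1} + p_{i-2}, q_i = a_i*q_{i-1} + q_{i-2} with p_{-2}=0, p_{-1}=1, q_{-2}=1, q_{-1}=0):
  i=0: a_0=18, p_0 = 18*1 + 0 = 18, q_0 = 18*0 + 1 = 1.
  i=1: a_1=9, p_1 = 9*18 + 1 = 163, q_1 = 9*1 + 0 = 9.
Check: 163^2 - 328*9^2 = 26569 - 26568 = 1, so (x, y) = (163, 9) solves the equation, and by the theorem it is the least positive solution.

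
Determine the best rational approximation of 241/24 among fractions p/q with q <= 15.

151/15

Expand x = 241/24 as a continued fraction with the Euclidean algorithm:
  241 = 10*24 + 1, so a_0 = 10.
  24 = 24*1 + 0, so a_1 = 24.
so x = [10; 24].
Convergents (p_i = a_i*p_{i-1} + p_{i-2}, q_i = a_i*q_{i-1} + q_{i-2} with p_{-2}=0, p_{-1}=1, q_{-2}=1, q_{-1}=0), until the denominator exceeds 15:
  i=0: a_0=10, p_0 = 10*1 + 0 = 10, q_0 = 10*0 + 1 = 1.
  i=1: a_1=24, p_1 = 24*10 + 1 = 241, q_1 = 24*1 + 0 = 24.
q_1 = 24 > 15, so the last convergent with denominator <= 15 is p_0/q_0 = 10/1.
The closest fraction with denominator <= 15 is either p_0/q_0 or the intermediate fraction (k*p_0 + p_{-1})/(k*q_0 + q_{-1}) with the largest k >= 1 whose denominator stays <= 15; these approach x as k grows, and every other convergent or intermediate fraction in range is farther away.
Largest k: floor((15 - q_{-1})/q_0) = floor((15 - 0)/1) = 15 (using the seeds p_{-1} = 1, q_{-1} = 0).
That gives (15*10 + 1)/(15*1 + 0) = 151/15.
Compare the errors: |x - 10/1| = |241*1 - 10*24|/(24*1) = 1/24, and |x - 151/15| = |241*15 - 151*24|/(24*15) = 9/360.
Cross-multiplying, 9*24 = 216 < 360 = 1*360, so 9/360 is smaller: the intermediate fraction 151/15 is closer to x than 10/1.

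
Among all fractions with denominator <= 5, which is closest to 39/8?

24/5

Expand x = 39/8 as a continued fraction with the Euclidean algorithm:
  39 = 4*8 + 7, so a_0 = 4.
  8 = 1*7 + 1, so a_1 = 1.
  7 = 7*1 + 0, so a_2 = 7.
so x = [4; 1, 7].
Convergents (p_i = a_i*p_{i-1} + p_{i-2}, q_i = a_i*q_{i-1} + q_{i-2} with p_{-2}=0, p_{-1}=1, q_{-2}=1, q_{-1}=0), until the denominator exceeds 5:
  i=0: a_0=4, p_0 = 4*1 + 0 = 4, q_0 = 4*0 + 1 = 1.
  i=1: a_1=1, p_1 = 1*4 + 1 = 5, q_1 = 1*1 + 0 = 1.
  i=2: a_2=7, p_2 = 7*5 + 4 = 39, q_2 = 7*1 + 1 = 8.
q_2 = 8 > 5, so the last convergent with denominator <= 5 is p_1/q_1 = 5/1.
The closest fraction with denominator <= 5 is either p_1/q_1 or the intermediate fraction (k*p_1 + p_0)/(k*q_1 + q_0) with the largest k >= 1 whose denominator stays <= 5; these approach x as k grows, and every other convergent or intermediate fraction in range is farther away.
Largest k: floor((5 - q_0)/q_1) = floor((5 - 1)/1) = 4.
That gives (4*5 + 4)/(4*1 + 1) = 24/5.
Compare the errors: |x - 5/1| = |39*1 - 5*8|/(8*1) = 1/8, and |x - 24/5| = |39*5 - 24*8|/(8*5) = 3/40.
Cross-multiplying, 3*8 = 24 < 40 = 1*40, so 3/40 is smaller: the intermediate fraction 24/5 is closer to x than 5/1.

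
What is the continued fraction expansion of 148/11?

[13; 2, 5]

Run the Euclidean algorithm on 148 and 11; the successive quotients are the partial quotients a_0, a_1, ... (each step inverts the fractional part left over by the previous one):
  148 = 13*11 + 5, so a_0 = 13.
  11 = 2*5 + 1, so a_1 = 2.
  5 = 5*1 + 0, so a_2 = 5.
The remainder reaches 0 after 3 divisions, so the expansion has 3 partial quotients, read off in order.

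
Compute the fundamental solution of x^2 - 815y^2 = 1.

First expand sqrt(815) as a continued fraction. With x_i = (sqrt(815) + m_i)/d_i and (m_0, d_0) = (0, 1): a_0 = floor(sqrt(815)) = 28, since 28^2 = 784 <= 815 < 841 = 29^2.
Iterate m_{i+1} = d_i*a_i - m_i, d_{i+1} = (815 - m_{i+1}^2)/d_i, a_{i+1} = floor((a_0 + m_{i+1})/d_{i+1}):
  m_1 = 1*28 - 0 = 28, d_1 = (815 - 28^2)/1 = 31/1 = 31, a_1 = floor((28 + 28)/31) = 1.
  m_2 = 31*1 - 28 = 3, d_2 = (815 - 3^2)/31 = 806/31 = 26, a_2 = floor((28 + 3)/26) = 1.
  m_3 = 26*1 - 3 = 23, d_3 = (815 - 23^2)/26 = 286/26 = 11, a_3 = floor((28 + 23)/11) = 4.
  m_4 = 11*4 - 23 = 21, d_4 = (815 - 21^2)/11 = 374/11 = 34, a_4 = floor((28 + 21)/34) = 1.
  m_5 = 34*1 - 21 = 13, d_5 = (815 - 13^2)/34 = 646/34 = 19, a_5 = floor((28 + 13)/19) = 2.
  m_6 = 19*2 - 13 = 25, d_6 = (815 - 25^2)/19 = 190/19 = 10, a_6 = floor((28 + 25)/10) = 5.
  m_7 = 10*5 - 25 = 25, d_7 = (815 - 25^2)/10 = 190/10 = 19, a_7 = floor((28 + 25)/19) = 2.
  m_8 = 19*2 - 25 = 13, d_8 = (815 - 13^2)/19 = 646/19 = 34, a_8 = floor((28 + 13)/34) = 1.
  m_9 = 34*1 - 13 = 21, d_9 = (815 - 21^2)/34 = 374/34 = 11, a_9 = floor((28 + 21)/11) = 4.
  m_10 = 11*4 - 21 = 23, d_10 = (815 - 23^2)/11 = 286/11 = 26, a_10 = floor((28 + 23)/26) = 1.
  m_11 = 26*1 - 23 = 3, d_11 = (815 - 3^2)/26 = 806/26 = 31, a_11 = floor((28 + 3)/31) = 1.
  m_12 = 31*1 - 3 = 28, d_12 = (815 - 28^2)/31 = 31/31 = 1, a_12 = floor((28 + 28)/1) = 56.
  m_13 = 1*56 - 28 = 28, d_13 = (815 - 28^2)/1 = 31/1 = 31: (m_13, d_13) = (m_1, d_1) = (28, 31), so from here the quotients repeat a_1, ..., a_12; the period length is 12.
So sqrt(815) = [28; (1, 1, 4, 1, 2, 5, 2, 1, 4, 1, 1, 56)] with period length k = 12.
k is even, so the fundamental solution of x^2 - 815y^2 = 1 is (p_{k-1}, q_{k-1}) = (p_11, q_11); compute convergents through index 11.
Convergents (p_i = a_i*p_{i-1} + p_{i-2}, q_i = a_i*q_{i-1} + q_{i-2} with p_{-2}=0, p_{-1}=1, q_{-2}=1, q_{-1}=0):
  i=0: a_0=28, p_0 = 28*1 + 0 = 28, q_0 = 28*0 + 1 = 1.
  i=1: a_1=1, p_1 = 1*28 + 1 = 29, q_1 = 1*1 + 0 = 1.
  i=2: a_2=1, p_2 = 1*29 + 28 = 57, q_2 = 1*1 + 1 = 2.
  i=3: a_3=4, p_3 = 4*57 + 29 = 257, q_3 = 4*2 + 1 = 9.
  i=4: a_4=1, p_4 = 1*257 + 57 = 314, q_4 = 1*9 + 2 = 11.
  i=5: a_5=2, p_5 = 2*314 + 257 = 885, q_5 = 2*11 + 9 = 31.
  i=6: a_6=5, p_6 = 5*885 + 314 = 4739, q_6 = 5*31 + 11 = 166.
  i=7: a_7=2, p_7 = 2*4739 + 885 = 10363, q_7 = 2*166 + 31 = 363.
  i=8: a_8=1, p_8 = 1*10363 + 4739 = 15102, q_8 = 1*363 + 166 = 529.
  i=9: a_9=4, p_9 = 4*15102 + 10363 = 70771, q_9 = 4*529 + 363 = 2479.
  i=10: a_10=1, p_10 = 1*70771 + 15102 = 85873, q_10 = 1*2479 + 529 = 3008.
  i=11: a_11=1, p_11 = 1*85873 + 70771 = 156644, q_11 = 1*3008 + 2479 = 5487.
Check: 156644^2 - 815*5487^2 = 24537342736 - 24537342735 = 1, so (x, y) = (156644, 5487) solves the equation, and by the theorem it is the least positive solution.

(x, y) = (156644, 5487)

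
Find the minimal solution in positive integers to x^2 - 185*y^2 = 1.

First expand sqrt(185) as a continued fraction. With x_i = (sqrt(185) + m_i)/d_i and (m_0, d_0) = (0, 1): a_0 = floor(sqrt(185)) = 13, since 13^2 = 169 <= 185 < 196 = 14^2.
Iterate m_{i+1} = d_i*a_i - m_i, d_{i+1} = (185 - m_{i+1}^2)/d_i, a_{i+1} = floor((a_0 + m_{i+1})/d_{i+1}):
  m_1 = 1*13 - 0 = 13, d_1 = (185 - 13^2)/1 = 16/1 = 16, a_1 = floor((13 + 13)/16) = 1.
  m_2 = 16*1 - 13 = 3, d_2 = (185 - 3^2)/16 = 176/16 = 11, a_2 = floor((13 + 3)/11) = 1.
  m_3 = 11*1 - 3 = 8, d_3 = (185 - 8^2)/11 = 121/11 = 11, a_3 = floor((13 + 8)/11) = 1.
  m_4 = 11*1 - 8 = 3, d_4 = (185 - 3^2)/11 = 176/11 = 16, a_4 = floor((13 + 3)/16) = 1.
  m_5 = 16*1 - 3 = 13, d_5 = (185 - 13^2)/16 = 16/16 = 1, a_5 = floor((13 + 13)/1) = 26.
  m_6 = 1*26 - 13 = 13, d_6 = (185 - 13^2)/1 = 16/1 = 16: (m_6, d_6) = (m_1, d_1) = (13, 16), so from here the quotients repeat a_1, ..., a_5; the period length is 5.
So sqrt(185) = [13; (1, 1, 1, 1, 26)] with period length k = 5.
k is odd, so (p_{k-1}, q_{k-1}) only solves x^2 - 185y^2 = -1 and the fundamental solution of x^2 - 185y^2 = 1 is (p_{2k-1}, q_{2k-1}) = (p_9, q_9); compute convergents through index 9, running through the period twice.
Convergents (p_i = a_i*p_{i-1} + p_{i-2}, q_i = a_i*q_{i-1} + q_{i-2} with p_{-2}=0, p_{-1}=1, q_{-2}=1, q_{-1}=0):
  i=0: a_0=13, p_0 = 13*1 + 0 = 13, q_0 = 13*0 + 1 = 1.
  i=1: a_1=1, p_1 = 1*13 + 1 = 14, q_1 = 1*1 + 0 = 1.
  i=2: a_2=1, p_2 = 1*14 + 13 = 27, q_2 = 1*1 + 1 = 2.
  i=3: a_3=1, p_3 = 1*27 + 14 = 41, q_3 = 1*2 + 1 = 3.
  i=4: a_4=1, p_4 = 1*41 + 27 = 68, q_4 = 1*3 + 2 = 5.
  i=5: a_5=26, p_5 = 26*68 + 41 = 1809, q_5 = 26*5 + 3 = 133.
  i=6: a_6=1, p_6 = 1*1809 + 68 = 1877, q_6 = 1*133 + 5 = 138.
  i=7: a_7=1, p_7 = 1*1877 + 1809 = 3686, q_7 = 1*138 + 133 = 271.
  i=8: a_8=1, p_8 = 1*3686 + 1877 = 5563, q_8 = 1*271 + 138 = 409.
  i=9: a_9=1, p_9 = 1*5563 + 3686 = 9249, q_9 = 1*409 + 271 = 680.
Indeed p_4^2 - 185*q_4^2 = 4624 - 4625 = -1, not +1.
Check: 9249^2 - 185*680^2 = 85544001 - 85544000 = 1, so (x, y) = (9249, 680) solves the equation, and by the theorem it is the least positive solution.

(x, y) = (9249, 680)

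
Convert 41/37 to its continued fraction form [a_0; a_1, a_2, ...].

[1; 9, 4]

Run the Euclidean algorithm on 41 and 37; the successive quotients are the partial quotients a_0, a_1, ... (each step inverts the fractional part left over by the previous one):
  41 = 1*37 + 4, so a_0 = 1.
  37 = 9*4 + 1, so a_1 = 9.
  4 = 4*1 + 0, so a_2 = 4.
The remainder reaches 0 after 3 divisions, so the expansion has 3 partial quotients, read off in order.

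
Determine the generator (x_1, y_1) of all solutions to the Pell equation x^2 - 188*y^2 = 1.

(x, y) = (4607, 336)

First expand sqrt(188) as a continued fraction. With x_i = (sqrt(188) + m_i)/d_i and (m_0, d_0) = (0, 1): a_0 = floor(sqrt(188)) = 13, since 13^2 = 169 <= 188 < 196 = 14^2.
Iterate m_{i+1} = d_i*a_i - m_i, d_{i+1} = (188 - m_{i+1}^2)/d_i, a_{i+1} = floor((a_0 + m_{i+1})/d_{i+1}):
  m_1 = 1*13 - 0 = 13, d_1 = (188 - 13^2)/1 = 19/1 = 19, a_1 = floor((13 + 13)/19) = 1.
  m_2 = 19*1 - 13 = 6, d_2 = (188 - 6^2)/19 = 152/19 = 8, a_2 = floor((13 + 6)/8) = 2.
  m_3 = 8*2 - 6 = 10, d_3 = (188 - 10^2)/8 = 88/8 = 11, a_3 = floor((13 + 10)/11) = 2.
  m_4 = 11*2 - 10 = 12, d_4 = (188 - 12^2)/11 = 44/11 = 4, a_4 = floor((13 + 12)/4) = 6.
  m_5 = 4*6 - 12 = 12, d_5 = (188 - 12^2)/4 = 44/4 = 11, a_5 = floor((13 + 12)/11) = 2.
  m_6 = 11*2 - 12 = 10, d_6 = (188 - 10^2)/11 = 88/11 = 8, a_6 = floor((13 + 10)/8) = 2.
  m_7 = 8*2 - 10 = 6, d_7 = (188 - 6^2)/8 = 152/8 = 19, a_7 = floor((13 + 6)/19) = 1.
  m_8 = 19*1 - 6 = 13, d_8 = (188 - 13^2)/19 = 19/19 = 1, a_8 = floor((13 + 13)/1) = 26.
  m_9 = 1*26 - 13 = 13, d_9 = (188 - 13^2)/1 = 19/1 = 19: (m_9, d_9) = (m_1, d_1) = (13, 19), so from here the quotients repeat a_1, ..., a_8; the period length is 8.
So sqrt(188) = [13; (1, 2, 2, 6, 2, 2, 1, 26)] with period length k = 8.
k is even, so the fundamental solution of x^2 - 188y^2 = 1 is (p_{k-1}, q_{k-1}) = (p_7, q_7); compute convergents through index 7.
Convergents (p_i = a_i*p_{i-1} + p_{i-2}, q_i = a_i*q_{i-1} + q_{i-2} with p_{-2}=0, p_{-1}=1, q_{-2}=1, q_{-1}=0):
  i=0: a_0=13, p_0 = 13*1 + 0 = 13, q_0 = 13*0 + 1 = 1.
  i=1: a_1=1, p_1 = 1*13 + 1 = 14, q_1 = 1*1 + 0 = 1.
  i=2: a_2=2, p_2 = 2*14 + 13 = 41, q_2 = 2*1 + 1 = 3.
  i=3: a_3=2, p_3 = 2*41 + 14 = 96, q_3 = 2*3 + 1 = 7.
  i=4: a_4=6, p_4 = 6*96 + 41 = 617, q_4 = 6*7 + 3 = 45.
  i=5: a_5=2, p_5 = 2*617 + 96 = 1330, q_5 = 2*45 + 7 = 97.
  i=6: a_6=2, p_6 = 2*1330 + 617 = 3277, q_6 = 2*97 + 45 = 239.
  i=7: a_7=1, p_7 = 1*3277 + 1330 = 4607, q_7 = 1*239 + 97 = 336.
Check: 4607^2 - 188*336^2 = 21224449 - 21224448 = 1, so (x, y) = (4607, 336) solves the equation, and by the theorem it is the least positive solution.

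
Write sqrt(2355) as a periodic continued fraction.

[48; (1, 1, 8, 3, 8, 1, 1, 96)]

Write x_i = (sqrt(2355) + m_i)/d_i with (m_0, d_0) = (0, 1). a_0 = floor(sqrt(2355)) = 48, since 48^2 = 2304 <= 2355 < 2401 = 49^2.
Iterate m_{i+1} = d_i*a_i - m_i, d_{i+1} = (2355 - m_{i+1}^2)/d_i, a_{i+1} = floor((a_0 + m_{i+1})/d_{i+1}):
  m_1 = 1*48 - 0 = 48, d_1 = (2355 - 48^2)/1 = 51/1 = 51, a_1 = floor((48 + 48)/51) = 1.
  m_2 = 51*1 - 48 = 3, d_2 = (2355 - 3^2)/51 = 2346/51 = 46, a_2 = floor((48 + 3)/46) = 1.
  m_3 = 46*1 - 3 = 43, d_3 = (2355 - 43^2)/46 = 506/46 = 11, a_3 = floor((48 + 43)/11) = 8.
  m_4 = 11*8 - 43 = 45, d_4 = (2355 - 45^2)/11 = 330/11 = 30, a_4 = floor((48 + 45)/30) = 3.
  m_5 = 30*3 - 45 = 45, d_5 = (2355 - 45^2)/30 = 330/30 = 11, a_5 = floor((48 + 45)/11) = 8.
  m_6 = 11*8 - 45 = 43, d_6 = (2355 - 43^2)/11 = 506/11 = 46, a_6 = floor((48 + 43)/46) = 1.
  m_7 = 46*1 - 43 = 3, d_7 = (2355 - 3^2)/46 = 2346/46 = 51, a_7 = floor((48 + 3)/51) = 1.
  m_8 = 51*1 - 3 = 48, d_8 = (2355 - 48^2)/51 = 51/51 = 1, a_8 = floor((48 + 48)/1) = 96.
  m_9 = 1*96 - 48 = 48, d_9 = (2355 - 48^2)/1 = 51/1 = 51: (m_9, d_9) = (m_1, d_1) = (48, 51), so from here the quotients repeat a_1, ..., a_8; the period length is 8.
Hence the expansion of sqrt(2355) is a_0 = 48 followed by the repeating block 1, 1, 8, 3, 8, 1, 1, 96 (period 8).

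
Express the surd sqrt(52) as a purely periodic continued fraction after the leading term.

[7; (4, 1, 2, 1, 4, 14)]

Write x_i = (sqrt(52) + m_i)/d_i with (m_0, d_0) = (0, 1). a_0 = floor(sqrt(52)) = 7, since 7^2 = 49 <= 52 < 64 = 8^2.
Iterate m_{i+1} = d_i*a_i - m_i, d_{i+1} = (52 - m_{i+1}^2)/d_i, a_{i+1} = floor((a_0 + m_{i+1})/d_{i+1}):
  m_1 = 1*7 - 0 = 7, d_1 = (52 - 7^2)/1 = 3/1 = 3, a_1 = floor((7 + 7)/3) = 4.
  m_2 = 3*4 - 7 = 5, d_2 = (52 - 5^2)/3 = 27/3 = 9, a_2 = floor((7 + 5)/9) = 1.
  m_3 = 9*1 - 5 = 4, d_3 = (52 - 4^2)/9 = 36/9 = 4, a_3 = floor((7 + 4)/4) = 2.
  m_4 = 4*2 - 4 = 4, d_4 = (52 - 4^2)/4 = 36/4 = 9, a_4 = floor((7 + 4)/9) = 1.
  m_5 = 9*1 - 4 = 5, d_5 = (52 - 5^2)/9 = 27/9 = 3, a_5 = floor((7 + 5)/3) = 4.
  m_6 = 3*4 - 5 = 7, d_6 = (52 - 7^2)/3 = 3/3 = 1, a_6 = floor((7 + 7)/1) = 14.
  m_7 = 1*14 - 7 = 7, d_7 = (52 - 7^2)/1 = 3/1 = 3: (m_7, d_7) = (m_1, d_1) = (7, 3), so from here the quotients repeat a_1, ..., a_6; the period length is 6.
Hence the expansion of sqrt(52) is a_0 = 7 followed by the repeating block 4, 1, 2, 1, 4, 14 (period 6).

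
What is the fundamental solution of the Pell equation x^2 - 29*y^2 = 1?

(x, y) = (9801, 1820)

First expand sqrt(29) as a continued fraction. With x_i = (sqrt(29) + m_i)/d_i and (m_0, d_0) = (0, 1): a_0 = floor(sqrt(29)) = 5, since 5^2 = 25 <= 29 < 36 = 6^2.
Iterate m_{i+1} = d_i*a_i - m_i, d_{i+1} = (29 - m_{i+1}^2)/d_i, a_{i+1} = floor((a_0 + m_{i+1})/d_{i+1}):
  m_1 = 1*5 - 0 = 5, d_1 = (29 - 5^2)/1 = 4/1 = 4, a_1 = floor((5 + 5)/4) = 2.
  m_2 = 4*2 - 5 = 3, d_2 = (29 - 3^2)/4 = 20/4 = 5, a_2 = floor((5 + 3)/5) = 1.
  m_3 = 5*1 - 3 = 2, d_3 = (29 - 2^2)/5 = 25/5 = 5, a_3 = floor((5 + 2)/5) = 1.
  m_4 = 5*1 - 2 = 3, d_4 = (29 - 3^2)/5 = 20/5 = 4, a_4 = floor((5 + 3)/4) = 2.
  m_5 = 4*2 - 3 = 5, d_5 = (29 - 5^2)/4 = 4/4 = 1, a_5 = floor((5 + 5)/1) = 10.
  m_6 = 1*10 - 5 = 5, d_6 = (29 - 5^2)/1 = 4/1 = 4: (m_6, d_6) = (m_1, d_1) = (5, 4), so from here the quotients repeat a_1, ..., a_5; the period length is 5.
So sqrt(29) = [5; (2, 1, 1, 2, 10)] with period length k = 5.
k is odd, so (p_{k-1}, q_{k-1}) only solves x^2 - 29y^2 = -1 and the fundamental solution of x^2 - 29y^2 = 1 is (p_{2k-1}, q_{2k-1}) = (p_9, q_9); compute convergents through index 9, running through the period twice.
Convergents (p_i = a_i*p_{i-1} + p_{i-2}, q_i = a_i*q_{i-1} + q_{i-2} with p_{-2}=0, p_{-1}=1, q_{-2}=1, q_{-1}=0):
  i=0: a_0=5, p_0 = 5*1 + 0 = 5, q_0 = 5*0 + 1 = 1.
  i=1: a_1=2, p_1 = 2*5 + 1 = 11, q_1 = 2*1 + 0 = 2.
  i=2: a_2=1, p_2 = 1*11 + 5 = 16, q_2 = 1*2 + 1 = 3.
  i=3: a_3=1, p_3 = 1*16 + 11 = 27, q_3 = 1*3 + 2 = 5.
  i=4: a_4=2, p_4 = 2*27 + 16 = 70, q_4 = 2*5 + 3 = 13.
  i=5: a_5=10, p_5 = 10*70 + 27 = 727, q_5 = 10*13 + 5 = 135.
  i=6: a_6=2, p_6 = 2*727 + 70 = 1524, q_6 = 2*135 + 13 = 283.
  i=7: a_7=1, p_7 = 1*1524 + 727 = 2251, q_7 = 1*283 + 135 = 418.
  i=8: a_8=1, p_8 = 1*2251 + 1524 = 3775, q_8 = 1*418 + 283 = 701.
  i=9: a_9=2, p_9 = 2*3775 + 2251 = 9801, q_9 = 2*701 + 418 = 1820.
Indeed p_4^2 - 29*q_4^2 = 4900 - 4901 = -1, not +1.
Check: 9801^2 - 29*1820^2 = 96059601 - 96059600 = 1, so (x, y) = (9801, 1820) solves the equation, and by the theorem it is the least positive solution.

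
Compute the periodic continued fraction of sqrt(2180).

Write x_i = (sqrt(2180) + m_i)/d_i with (m_0, d_0) = (0, 1). a_0 = floor(sqrt(2180)) = 46, since 46^2 = 2116 <= 2180 < 2209 = 47^2.
Iterate m_{i+1} = d_i*a_i - m_i, d_{i+1} = (2180 - m_{i+1}^2)/d_i, a_{i+1} = floor((a_0 + m_{i+1})/d_{i+1}):
  m_1 = 1*46 - 0 = 46, d_1 = (2180 - 46^2)/1 = 64/1 = 64, a_1 = floor((46 + 46)/64) = 1.
  m_2 = 64*1 - 46 = 18, d_2 = (2180 - 18^2)/64 = 1856/64 = 29, a_2 = floor((46 + 18)/29) = 2.
  m_3 = 29*2 - 18 = 40, d_3 = (2180 - 40^2)/29 = 580/29 = 20, a_3 = floor((46 + 40)/20) = 4.
  m_4 = 20*4 - 40 = 40, d_4 = (2180 - 40^2)/20 = 580/20 = 29, a_4 = floor((46 + 40)/29) = 2.
  m_5 = 29*2 - 40 = 18, d_5 = (2180 - 18^2)/29 = 1856/29 = 64, a_5 = floor((46 + 18)/64) = 1.
  m_6 = 64*1 - 18 = 46, d_6 = (2180 - 46^2)/64 = 64/64 = 1, a_6 = floor((46 + 46)/1) = 92.
  m_7 = 1*92 - 46 = 46, d_7 = (2180 - 46^2)/1 = 64/1 = 64: (m_7, d_7) = (m_1, d_1) = (46, 64), so from here the quotients repeat a_1, ..., a_6; the period length is 6.
Hence the expansion of sqrt(2180) is a_0 = 46 followed by the repeating block 1, 2, 4, 2, 1, 92 (period 6).

[46; (1, 2, 4, 2, 1, 92)]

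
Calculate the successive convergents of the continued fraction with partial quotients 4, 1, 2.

4/1, 5/1, 14/3

Using the convergent recurrence p_i = a_i*p_{i-1} + p_{i-2}, q_i = a_i*q_{i-1} + q_{i-2} with p_{-2}=0, p_{-1}=1, q_{-2}=1, q_{-1}=0:
  i=0: a_0=4, p_0 = 4*1 + 0 = 4, q_0 = 4*0 + 1 = 1.
  i=1: a_1=1, p_1 = 1*4 + 1 = 5, q_1 = 1*1 + 0 = 1.
  i=2: a_2=2, p_2 = 2*5 + 4 = 14, q_2 = 2*1 + 1 = 3.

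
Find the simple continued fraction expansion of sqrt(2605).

Write x_i = (sqrt(2605) + m_i)/d_i with (m_0, d_0) = (0, 1). a_0 = floor(sqrt(2605)) = 51, since 51^2 = 2601 <= 2605 < 2704 = 52^2.
Iterate m_{i+1} = d_i*a_i - m_i, d_{i+1} = (2605 - m_{i+1}^2)/d_i, a_{i+1} = floor((a_0 + m_{i+1})/d_{i+1}):
  m_1 = 1*51 - 0 = 51, d_1 = (2605 - 51^2)/1 = 4/1 = 4, a_1 = floor((51 + 51)/4) = 25.
  m_2 = 4*25 - 51 = 49, d_2 = (2605 - 49^2)/4 = 204/4 = 51, a_2 = floor((51 + 49)/51) = 1.
  m_3 = 51*1 - 49 = 2, d_3 = (2605 - 2^2)/51 = 2601/51 = 51, a_3 = floor((51 + 2)/51) = 1.
  m_4 = 51*1 - 2 = 49, d_4 = (2605 - 49^2)/51 = 204/51 = 4, a_4 = floor((51 + 49)/4) = 25.
  m_5 = 4*25 - 49 = 51, d_5 = (2605 - 51^2)/4 = 4/4 = 1, a_5 = floor((51 + 51)/1) = 102.
  m_6 = 1*102 - 51 = 51, d_6 = (2605 - 51^2)/1 = 4/1 = 4: (m_6, d_6) = (m_1, d_1) = (51, 4), so from here the quotients repeat a_1, ..., a_5; the period length is 5.
Hence the expansion of sqrt(2605) is a_0 = 51 followed by the repeating block 25, 1, 1, 25, 102 (period 5).

[51; (25, 1, 1, 25, 102)]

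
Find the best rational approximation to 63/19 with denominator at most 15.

43/13

Expand x = 63/19 as a continued fraction with the Euclidean algorithm:
  63 = 3*19 + 6, so a_0 = 3.
  19 = 3*6 + 1, so a_1 = 3.
  6 = 6*1 + 0, so a_2 = 6.
so x = [3; 3, 6].
Convergents (p_i = a_i*p_{i-1} + p_{i-2}, q_i = a_i*q_{i-1} + q_{i-2} with p_{-2}=0, p_{-1}=1, q_{-2}=1, q_{-1}=0), until the denominator exceeds 15:
  i=0: a_0=3, p_0 = 3*1 + 0 = 3, q_0 = 3*0 + 1 = 1.
  i=1: a_1=3, p_1 = 3*3 + 1 = 10, q_1 = 3*1 + 0 = 3.
  i=2: a_2=6, p_2 = 6*10 + 3 = 63, q_2 = 6*3 + 1 = 19.
q_2 = 19 > 15, so the last convergent with denominator <= 15 is p_1/q_1 = 10/3.
The closest fraction with denominator <= 15 is either p_1/q_1 or the intermediate fraction (k*p_1 + p_0)/(k*q_1 + q_0) with the largest k >= 1 whose denominator stays <= 15; these approach x as k grows, and every other convergent or intermediate fraction in range is farther away.
Largest k: floor((15 - q_0)/q_1) = floor((15 - 1)/3) = 4.
That gives (4*10 + 3)/(4*3 + 1) = 43/13.
Compare the errors: |x - 10/3| = |63*3 - 10*19|/(19*3) = 1/57, and |x - 43/13| = |63*13 - 43*19|/(19*13) = 2/247.
Cross-multiplying, 2*57 = 114 < 247 = 1*247, so 2/247 is smaller: the intermediate fraction 43/13 is closer to x than 10/3.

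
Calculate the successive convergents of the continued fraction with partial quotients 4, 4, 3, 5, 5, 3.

Using the convergent recurrence p_i = a_i*p_{i-1} + p_{i-2}, q_i = a_i*q_{i-1} + q_{i-2} with p_{-2}=0, p_{-1}=1, q_{-2}=1, q_{-1}=0:
  i=0: a_0=4, p_0 = 4*1 + 0 = 4, q_0 = 4*0 + 1 = 1.
  i=1: a_1=4, p_1 = 4*4 + 1 = 17, q_1 = 4*1 + 0 = 4.
  i=2: a_2=3, p_2 = 3*17 + 4 = 55, q_2 = 3*4 + 1 = 13.
  i=3: a_3=5, p_3 = 5*55 + 17 = 292, q_3 = 5*13 + 4 = 69.
  i=4: a_4=5, p_4 = 5*292 + 55 = 1515, q_4 = 5*69 + 13 = 358.
  i=5: a_5=3, p_5 = 3*1515 + 292 = 4837, q_5 = 3*358 + 69 = 1143.

4/1, 17/4, 55/13, 292/69, 1515/358, 4837/1143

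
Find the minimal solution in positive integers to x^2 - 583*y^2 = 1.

First expand sqrt(583) as a continued fraction. With x_i = (sqrt(583) + m_i)/d_i and (m_0, d_0) = (0, 1): a_0 = floor(sqrt(583)) = 24, since 24^2 = 576 <= 583 < 625 = 25^2.
Iterate m_{i+1} = d_i*a_i - m_i, d_{i+1} = (583 - m_{i+1}^2)/d_i, a_{i+1} = floor((a_0 + m_{i+1})/d_{i+1}):
  m_1 = 1*24 - 0 = 24, d_1 = (583 - 24^2)/1 = 7/1 = 7, a_1 = floor((24 + 24)/7) = 6.
  m_2 = 7*6 - 24 = 18, d_2 = (583 - 18^2)/7 = 259/7 = 37, a_2 = floor((24 + 18)/37) = 1.
  m_3 = 37*1 - 18 = 19, d_3 = (583 - 19^2)/37 = 222/37 = 6, a_3 = floor((24 + 19)/6) = 7.
  m_4 = 6*7 - 19 = 23, d_4 = (583 - 23^2)/6 = 54/6 = 9, a_4 = floor((24 + 23)/9) = 5.
  m_5 = 9*5 - 23 = 22, d_5 = (583 - 22^2)/9 = 99/9 = 11, a_5 = floor((24 + 22)/11) = 4.
  m_6 = 11*4 - 22 = 22, d_6 = (583 - 22^2)/11 = 99/11 = 9, a_6 = floor((24 + 22)/9) = 5.
  m_7 = 9*5 - 22 = 23, d_7 = (583 - 23^2)/9 = 54/9 = 6, a_7 = floor((24 + 23)/6) = 7.
  m_8 = 6*7 - 23 = 19, d_8 = (583 - 19^2)/6 = 222/6 = 37, a_8 = floor((24 + 19)/37) = 1.
  m_9 = 37*1 - 19 = 18, d_9 = (583 - 18^2)/37 = 259/37 = 7, a_9 = floor((24 + 18)/7) = 6.
  m_10 = 7*6 - 18 = 24, d_10 = (583 - 24^2)/7 = 7/7 = 1, a_10 = floor((24 + 24)/1) = 48.
  m_11 = 1*48 - 24 = 24, d_11 = (583 - 24^2)/1 = 7/1 = 7: (m_11, d_11) = (m_1, d_1) = (24, 7), so from here the quotients repeat a_1, ..., a_10; the period length is 10.
So sqrt(583) = [24; (6, 1, 7, 5, 4, 5, 7, 1, 6, 48)] with period length k = 10.
k is even, so the fundamental solution of x^2 - 583y^2 = 1 is (p_{k-1}, q_{k-1}) = (p_9, q_9); compute convergents through index 9.
Convergents (p_i = a_i*p_{i-1} + p_{i-2}, q_i = a_i*q_{i-1} + q_{i-2} with p_{-2}=0, p_{-1}=1, q_{-2}=1, q_{-1}=0):
  i=0: a_0=24, p_0 = 24*1 + 0 = 24, q_0 = 24*0 + 1 = 1.
  i=1: a_1=6, p_1 = 6*24 + 1 = 145, q_1 = 6*1 + 0 = 6.
  i=2: a_2=1, p_2 = 1*145 + 24 = 169, q_2 = 1*6 + 1 = 7.
  i=3: a_3=7, p_3 = 7*169 + 145 = 1328, q_3 = 7*7 + 6 = 55.
  i=4: a_4=5, p_4 = 5*1328 + 169 = 6809, q_4 = 5*55 + 7 = 282.
  i=5: a_5=4, p_5 = 4*6809 + 1328 = 28564, q_5 = 4*282 + 55 = 1183.
  i=6: a_6=5, p_6 = 5*28564 + 6809 = 149629, q_6 = 5*1183 + 282 = 6197.
  i=7: a_7=7, p_7 = 7*149629 + 28564 = 1075967, q_7 = 7*6197 + 1183 = 44562.
  i=8: a_8=1, p_8 = 1*1075967 + 149629 = 1225596, q_8 = 1*44562 + 6197 = 50759.
  i=9: a_9=6, p_9 = 6*1225596 + 1075967 = 8429543, q_9 = 6*50759 + 44562 = 349116.
Check: 8429543^2 - 583*349116^2 = 71057195188849 - 71057195188848 = 1, so (x, y) = (8429543, 349116) solves the equation, and by the theorem it is the least positive solution.

(x, y) = (8429543, 349116)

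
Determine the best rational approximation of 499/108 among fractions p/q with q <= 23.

Expand x = 499/108 as a continued fraction with the Euclidean algorithm:
  499 = 4*108 + 67, so a_0 = 4.
  108 = 1*67 + 41, so a_1 = 1.
  67 = 1*41 + 26, so a_2 = 1.
  41 = 1*26 + 15, so a_3 = 1.
  26 = 1*15 + 11, so a_4 = 1.
  15 = 1*11 + 4, so a_5 = 1.
  11 = 2*4 + 3, so a_6 = 2.
  4 = 1*3 + 1, so a_7 = 1.
  3 = 3*1 + 0, so a_8 = 3.
so x = [4; 1, 1, 1, 1, 1, 2, 1, 3].
Convergents (p_i = a_i*p_{i-1} + p_{i-2}, q_i = a_i*q_{i-1} + q_{i-2} with p_{-2}=0, p_{-1}=1, q_{-2}=1, q_{-1}=0), until the denominator exceeds 23:
  i=0: a_0=4, p_0 = 4*1 + 0 = 4, q_0 = 4*0 + 1 = 1.
  i=1: a_1=1, p_1 = 1*4 + 1 = 5, q_1 = 1*1 + 0 = 1.
  i=2: a_2=1, p_2 = 1*5 + 4 = 9, q_2 = 1*1 + 1 = 2.
  i=3: a_3=1, p_3 = 1*9 + 5 = 14, q_3 = 1*2 + 1 = 3.
  i=4: a_4=1, p_4 = 1*14 + 9 = 23, q_4 = 1*3 + 2 = 5.
  i=5: a_5=1, p_5 = 1*23 + 14 = 37, q_5 = 1*5 + 3 = 8.
  i=6: a_6=2, p_6 = 2*37 + 23 = 97, q_6 = 2*8 + 5 = 21.
  i=7: a_7=1, p_7 = 1*97 + 37 = 134, q_7 = 1*21 + 8 = 29.
q_7 = 29 > 23, so the last convergent with denominator <= 23 is p_6/q_6 = 97/21.
The closest fraction with denominator <= 23 is either p_6/q_6 or the intermediate fraction (k*p_6 + p_5)/(k*q_6 + q_5) with the largest k >= 1 whose denominator stays <= 23; these approach x as k grows, and every other convergent or intermediate fraction in range is farther away.
Largest k: floor((23 - q_5)/q_6) = floor((23 - 8)/21) = 0.
Since k = 0, no intermediate fraction beyond p_6/q_6 has denominator <= 23, so the convergent 97/21 is the closest (its error is |499*21 - 97*108|/(108*21) = 3/2268).

97/21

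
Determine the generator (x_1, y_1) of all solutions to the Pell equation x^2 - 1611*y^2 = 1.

First expand sqrt(1611) as a continued fraction. With x_i = (sqrt(1611) + m_i)/d_i and (m_0, d_0) = (0, 1): a_0 = floor(sqrt(1611)) = 40, since 40^2 = 1600 <= 1611 < 1681 = 41^2.
Iterate m_{i+1} = d_i*a_i - m_i, d_{i+1} = (1611 - m_{i+1}^2)/d_i, a_{i+1} = floor((a_0 + m_{i+1})/d_{i+1}):
  m_1 = 1*40 - 0 = 40, d_1 = (1611 - 40^2)/1 = 11/1 = 11, a_1 = floor((40 + 40)/11) = 7.
  m_2 = 11*7 - 40 = 37, d_2 = (1611 - 37^2)/11 = 242/11 = 22, a_2 = floor((40 + 37)/22) = 3.
  m_3 = 22*3 - 37 = 29, d_3 = (1611 - 29^2)/22 = 770/22 = 35, a_3 = floor((40 + 29)/35) = 1.
  m_4 = 35*1 - 29 = 6, d_4 = (1611 - 6^2)/35 = 1575/35 = 45, a_4 = floor((40 + 6)/45) = 1.
  m_5 = 45*1 - 6 = 39, d_5 = (1611 - 39^2)/45 = 90/45 = 2, a_5 = floor((40 + 39)/2) = 39.
  m_6 = 2*39 - 39 = 39, d_6 = (1611 - 39^2)/2 = 90/2 = 45, a_6 = floor((40 + 39)/45) = 1.
  m_7 = 45*1 - 39 = 6, d_7 = (1611 - 6^2)/45 = 1575/45 = 35, a_7 = floor((40 + 6)/35) = 1.
  m_8 = 35*1 - 6 = 29, d_8 = (1611 - 29^2)/35 = 770/35 = 22, a_8 = floor((40 + 29)/22) = 3.
  m_9 = 22*3 - 29 = 37, d_9 = (1611 - 37^2)/22 = 242/22 = 11, a_9 = floor((40 + 37)/11) = 7.
  m_10 = 11*7 - 37 = 40, d_10 = (1611 - 40^2)/11 = 11/11 = 1, a_10 = floor((40 + 40)/1) = 80.
  m_11 = 1*80 - 40 = 40, d_11 = (1611 - 40^2)/1 = 11/1 = 11: (m_11, d_11) = (m_1, d_1) = (40, 11), so from here the quotients repeat a_1, ..., a_10; the period length is 10.
So sqrt(1611) = [40; (7, 3, 1, 1, 39, 1, 1, 3, 7, 80)] with period length k = 10.
k is even, so the fundamental solution of x^2 - 1611y^2 = 1 is (p_{k-1}, q_{k-1}) = (p_9, q_9); compute convergents through index 9.
Convergents (p_i = a_i*p_{i-1} + p_{i-2}, q_i = a_i*q_{i-1} + q_{i-2} with p_{-2}=0, p_{-1}=1, q_{-2}=1, q_{-1}=0):
  i=0: a_0=40, p_0 = 40*1 + 0 = 40, q_0 = 40*0 + 1 = 1.
  i=1: a_1=7, p_1 = 7*40 + 1 = 281, q_1 = 7*1 + 0 = 7.
  i=2: a_2=3, p_2 = 3*281 + 40 = 883, q_2 = 3*7 + 1 = 22.
  i=3: a_3=1, p_3 = 1*883 + 281 = 1164, q_3 = 1*22 + 7 = 29.
  i=4: a_4=1, p_4 = 1*1164 + 883 = 2047, q_4 = 1*29 + 22 = 51.
  i=5: a_5=39, p_5 = 39*2047 + 1164 = 80997, q_5 = 39*51 + 29 = 2018.
  i=6: a_6=1, p_6 = 1*80997 + 2047 = 83044, q_6 = 1*2018 + 51 = 2069.
  i=7: a_7=1, p_7 = 1*83044 + 80997 = 164041, q_7 = 1*2069 + 2018 = 4087.
  i=8: a_8=3, p_8 = 3*164041 + 83044 = 575167, q_8 = 3*4087 + 2069 = 14330.
  i=9: a_9=7, p_9 = 7*575167 + 164041 = 4190210, q_9 = 7*14330 + 4087 = 104397.
Check: 4190210^2 - 1611*104397^2 = 17557859844100 - 17557859844099 = 1, so (x, y) = (4190210, 104397) solves the equation, and by the theorem it is the least positive solution.

(x, y) = (4190210, 104397)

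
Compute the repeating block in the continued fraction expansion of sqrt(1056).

[32; (2, 64)]

Write x_i = (sqrt(1056) + m_i)/d_i with (m_0, d_0) = (0, 1). a_0 = floor(sqrt(1056)) = 32, since 32^2 = 1024 <= 1056 < 1089 = 33^2.
Iterate m_{i+1} = d_i*a_i - m_i, d_{i+1} = (1056 - m_{i+1}^2)/d_i, a_{i+1} = floor((a_0 + m_{i+1})/d_{i+1}):
  m_1 = 1*32 - 0 = 32, d_1 = (1056 - 32^2)/1 = 32/1 = 32, a_1 = floor((32 + 32)/32) = 2.
  m_2 = 32*2 - 32 = 32, d_2 = (1056 - 32^2)/32 = 32/32 = 1, a_2 = floor((32 + 32)/1) = 64.
  m_3 = 1*64 - 32 = 32, d_3 = (1056 - 32^2)/1 = 32/1 = 32: (m_3, d_3) = (m_1, d_1) = (32, 32), so from here the quotients repeat a_1, a_2; the period length is 2.
Hence the expansion of sqrt(1056) is a_0 = 32 followed by the repeating block 2, 64 (period 2).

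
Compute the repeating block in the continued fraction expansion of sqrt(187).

[13; (1, 2, 13, 2, 1, 26)]

Write x_i = (sqrt(187) + m_i)/d_i with (m_0, d_0) = (0, 1). a_0 = floor(sqrt(187)) = 13, since 13^2 = 169 <= 187 < 196 = 14^2.
Iterate m_{i+1} = d_i*a_i - m_i, d_{i+1} = (187 - m_{i+1}^2)/d_i, a_{i+1} = floor((a_0 + m_{i+1})/d_{i+1}):
  m_1 = 1*13 - 0 = 13, d_1 = (187 - 13^2)/1 = 18/1 = 18, a_1 = floor((13 + 13)/18) = 1.
  m_2 = 18*1 - 13 = 5, d_2 = (187 - 5^2)/18 = 162/18 = 9, a_2 = floor((13 + 5)/9) = 2.
  m_3 = 9*2 - 5 = 13, d_3 = (187 - 13^2)/9 = 18/9 = 2, a_3 = floor((13 + 13)/2) = 13.
  m_4 = 2*13 - 13 = 13, d_4 = (187 - 13^2)/2 = 18/2 = 9, a_4 = floor((13 + 13)/9) = 2.
  m_5 = 9*2 - 13 = 5, d_5 = (187 - 5^2)/9 = 162/9 = 18, a_5 = floor((13 + 5)/18) = 1.
  m_6 = 18*1 - 5 = 13, d_6 = (187 - 13^2)/18 = 18/18 = 1, a_6 = floor((13 + 13)/1) = 26.
  m_7 = 1*26 - 13 = 13, d_7 = (187 - 13^2)/1 = 18/1 = 18: (m_7, d_7) = (m_1, d_1) = (13, 18), so from here the quotients repeat a_1, ..., a_6; the period length is 6.
Hence the expansion of sqrt(187) is a_0 = 13 followed by the repeating block 1, 2, 13, 2, 1, 26 (period 6).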